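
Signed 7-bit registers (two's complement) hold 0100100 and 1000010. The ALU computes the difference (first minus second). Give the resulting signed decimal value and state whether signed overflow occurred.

-30; overflow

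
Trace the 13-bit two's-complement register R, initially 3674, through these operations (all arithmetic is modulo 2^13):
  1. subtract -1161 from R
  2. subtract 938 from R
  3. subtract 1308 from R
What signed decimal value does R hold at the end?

Start: R = 3674 = 0111001011010.
R = 3674 − (-1161) = 4835; wraps to -3357 = 1001011100011
R = -3357 − 938 = -4295; wraps to 3897 = 0111100111001
R = 3897 − 1308 = 2589 = 0101000011101

2589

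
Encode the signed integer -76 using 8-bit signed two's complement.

|-76| = 76 = 01001100 in 8 bits.
Invert the bits: 10110011. Add 1: 10110100.

10110100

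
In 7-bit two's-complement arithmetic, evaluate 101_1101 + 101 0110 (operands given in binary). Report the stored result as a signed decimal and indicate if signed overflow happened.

51; overflow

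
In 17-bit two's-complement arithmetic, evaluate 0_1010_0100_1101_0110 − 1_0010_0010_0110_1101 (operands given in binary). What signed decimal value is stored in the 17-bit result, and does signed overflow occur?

-32151; overflow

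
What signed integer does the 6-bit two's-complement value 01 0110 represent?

MSB is 0, so the value is non-negative: 010110 = 22.

22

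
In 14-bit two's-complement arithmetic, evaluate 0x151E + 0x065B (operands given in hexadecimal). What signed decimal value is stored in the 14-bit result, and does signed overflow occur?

7033; no overflow

0x151E = 01010100011110 = 5406 (signed)
0x065B = 00011001011011 = 1627 (signed)
  01010100011110
+ 00011001011011
= 01101101111001
Result 01101101111001: MSB = 0 → value 7033.
Both addends are non-negative and so is the stored result: no signed overflow.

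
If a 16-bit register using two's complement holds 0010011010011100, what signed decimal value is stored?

9884

MSB is 0, so the value is non-negative: 0010011010011100 = 9884.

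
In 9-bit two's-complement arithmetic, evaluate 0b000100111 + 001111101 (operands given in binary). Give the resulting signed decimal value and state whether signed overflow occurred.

0b000100111 → 000100111 = 39 (signed)
001111101 = 125 (signed)
  000100111
+ 001111101
= 010100100
Result 010100100: MSB = 0 → value 164.
Both addends are non-negative and so is the stored result: no signed overflow.

164; no overflow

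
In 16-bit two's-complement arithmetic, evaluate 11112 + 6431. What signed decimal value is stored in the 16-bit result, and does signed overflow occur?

17543; no overflow

11112 → 0010101101101000
6431 → 0001100100011111
  0010101101101000
+ 0001100100011111
= 0100010010000111
Result 0100010010000111: MSB = 0 → value 17543.
Both addends are non-negative and so is the stored result: no signed overflow.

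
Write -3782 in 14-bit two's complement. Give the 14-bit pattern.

|-3782| = 3782 = 00111011000110 in 14 bits.
Invert the bits: 11000100111001. Add 1: 11000100111010.

11000100111010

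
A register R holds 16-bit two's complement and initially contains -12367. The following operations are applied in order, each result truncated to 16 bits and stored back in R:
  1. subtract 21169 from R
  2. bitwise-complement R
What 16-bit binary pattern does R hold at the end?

1000001011111111

Start: R = -12367 = 1100111110110001.
R = -12367 − 21169 = -33536; wraps to 32000 = 0111110100000000
R = NOT 0111110100000000 = 1000001011111111 = -32001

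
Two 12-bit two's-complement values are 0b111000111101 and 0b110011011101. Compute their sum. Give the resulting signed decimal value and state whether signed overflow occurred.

-1254; no overflow

0b111000111101 → 111000111101 = -451 (signed)
0b110011011101 → 110011011101 = -803 (signed)
  111000111101
+ 110011011101
= 101100011010  (discard carry-out 1)
Result 101100011010: MSB = 1 → 2842 − 4096 = -1254.
Both addends are negative and so is the stored result: no signed overflow.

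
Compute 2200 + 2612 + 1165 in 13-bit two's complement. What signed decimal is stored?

2200 + 2612 = 4812 → wraps to -3380 (1001011001100)
-3380 + 1165 = -2215 (1011101011001)

-2215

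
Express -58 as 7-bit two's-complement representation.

1000110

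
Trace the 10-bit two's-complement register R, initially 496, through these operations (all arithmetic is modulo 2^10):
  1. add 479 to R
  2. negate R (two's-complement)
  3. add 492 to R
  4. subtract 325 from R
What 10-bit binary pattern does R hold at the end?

0011011000

Start: R = 496 = 0111110000.
R = 496 + 479 = 975; wraps to -49 = 1111001111
R = −(-49) = 49 = 0000110001
R = 49 + 492 = 541; wraps to -483 = 1000011101
R = -483 − 325 = -808; wraps to 216 = 0011011000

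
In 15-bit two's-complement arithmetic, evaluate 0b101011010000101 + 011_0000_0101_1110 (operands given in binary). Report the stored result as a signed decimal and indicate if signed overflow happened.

1763; no overflow

0b101011010000101 → 101011010000101 = -10619 (signed)
011_0000_0101_1110 → 011000001011110 = 12382 (signed)
  101011010000101
+ 011000001011110
= 000011011100011  (discard carry-out 1)
Result 000011011100011: MSB = 0 → value 1763.
Addends have opposite signs, so signed overflow cannot occur.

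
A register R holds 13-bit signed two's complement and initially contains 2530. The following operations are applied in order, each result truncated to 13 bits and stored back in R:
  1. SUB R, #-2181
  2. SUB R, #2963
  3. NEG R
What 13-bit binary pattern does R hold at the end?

1100100101100

Start: R = 2530 = 0100111100010.
R = 2530 − (-2181) = 4711; wraps to -3481 = 1001001100111
R = -3481 − 2963 = -6444; wraps to 1748 = 0011011010100
R = −(1748) = -1748 = 1100100101100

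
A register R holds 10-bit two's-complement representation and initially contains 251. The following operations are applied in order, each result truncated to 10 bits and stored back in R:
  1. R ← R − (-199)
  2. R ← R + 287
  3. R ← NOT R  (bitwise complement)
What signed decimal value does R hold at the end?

286

Start: R = 251 = 0011111011.
R = 251 − (-199) = 450 = 0111000010
R = 450 + 287 = 737; wraps to -287 = 1011100001
R = NOT 1011100001 = 0100011110 = 286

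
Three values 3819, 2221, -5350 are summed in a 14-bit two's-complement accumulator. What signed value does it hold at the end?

690

3819 + 2221 = 6040 (01011110011000)
6040 + (-5350) = 690 (00001010110010)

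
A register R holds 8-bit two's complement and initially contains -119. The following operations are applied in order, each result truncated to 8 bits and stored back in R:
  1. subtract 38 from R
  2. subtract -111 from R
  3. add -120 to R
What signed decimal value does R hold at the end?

Start: R = -119 = 10001001.
R = -119 − 38 = -157; wraps to 99 = 01100011
R = 99 − (-111) = 210; wraps to -46 = 11010010
R = -46 + (-120) = -166; wraps to 90 = 01011010

90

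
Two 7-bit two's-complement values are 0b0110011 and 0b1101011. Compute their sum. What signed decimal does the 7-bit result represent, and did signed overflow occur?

0b0110011 → 0110011 = 51 (signed)
0b1101011 → 1101011 = -21 (signed)
  0110011
+ 1101011
= 0011110  (discard carry-out 1)
Result 0011110: MSB = 0 → value 30.
Addends have opposite signs, so signed overflow cannot occur.

30; no overflow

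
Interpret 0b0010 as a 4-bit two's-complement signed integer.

MSB is 0, so the value is non-negative: 0010 = 2.

2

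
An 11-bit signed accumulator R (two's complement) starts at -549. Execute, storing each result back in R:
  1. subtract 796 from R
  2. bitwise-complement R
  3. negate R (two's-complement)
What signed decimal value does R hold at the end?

704

Start: R = -549 = 10111011011.
R = -549 − 796 = -1345; wraps to 703 = 01010111111
R = NOT 01010111111 = 10101000000 = -704
R = −(-704) = 704 = 01011000000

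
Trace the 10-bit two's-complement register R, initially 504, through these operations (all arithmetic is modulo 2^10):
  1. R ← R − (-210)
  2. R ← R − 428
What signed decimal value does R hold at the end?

286

Start: R = 504 = 0111111000.
R = 504 − (-210) = 714; wraps to -310 = 1011001010
R = -310 − 428 = -738; wraps to 286 = 0100011110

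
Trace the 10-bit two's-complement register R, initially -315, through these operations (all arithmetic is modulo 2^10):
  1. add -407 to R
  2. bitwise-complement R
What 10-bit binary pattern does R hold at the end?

1011010001

Start: R = -315 = 1011000101.
R = -315 + (-407) = -722; wraps to 302 = 0100101110
R = NOT 0100101110 = 1011010001 = -303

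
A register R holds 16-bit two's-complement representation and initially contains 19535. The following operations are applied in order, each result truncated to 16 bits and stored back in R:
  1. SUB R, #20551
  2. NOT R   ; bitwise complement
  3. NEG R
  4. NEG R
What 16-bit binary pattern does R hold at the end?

0000001111110111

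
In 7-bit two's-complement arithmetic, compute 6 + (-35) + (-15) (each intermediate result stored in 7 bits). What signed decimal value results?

-44

6 + (-35) = -29 (1100011)
-29 + (-15) = -44 (1010100)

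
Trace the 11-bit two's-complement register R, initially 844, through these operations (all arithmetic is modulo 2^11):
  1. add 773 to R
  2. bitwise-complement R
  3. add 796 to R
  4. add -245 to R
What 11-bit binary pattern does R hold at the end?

01111010101

Start: R = 844 = 01101001100.
R = 844 + 773 = 1617; wraps to -431 = 11001010001
R = NOT 11001010001 = 00110101110 = 430
R = 430 + 796 = 1226; wraps to -822 = 10011001010
R = -822 + (-245) = -1067; wraps to 981 = 01111010101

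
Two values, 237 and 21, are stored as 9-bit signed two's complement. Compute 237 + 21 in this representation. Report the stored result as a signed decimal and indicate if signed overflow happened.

237 → 011101101
21 → 000010101
  011101101
+ 000010101
= 100000010
Result 100000010: MSB = 1 → 258 − 512 = -254.
Both addends are non-negative but the stored result is negative: signed overflow. The true value 237 + 21 = 258 lies outside [-256, 255].

-254; overflow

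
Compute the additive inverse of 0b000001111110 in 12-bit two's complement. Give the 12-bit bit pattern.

111110000010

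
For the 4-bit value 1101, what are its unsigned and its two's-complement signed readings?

Unsigned: 1101 = 13.
Signed: MSB=1 → 13 − 16 = -3.

unsigned = 13, signed = -3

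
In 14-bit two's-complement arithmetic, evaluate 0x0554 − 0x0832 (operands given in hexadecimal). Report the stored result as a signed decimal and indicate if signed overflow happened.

-734; no overflow

0x0554 = 00010101010100 = 1364 (signed)
0x0832 = 00100000110010 = 2098 (signed)
Subtract via negate-and-add: invert 00100000110010 + 1 = 11011111001110 (i.e. -2098).
  00010101010100
+ 11011111001110
= 11110100100010
Result 11110100100010: MSB = 1 → 15650 − 16384 = -734.
Addends (after negating the subtrahend) have opposite signs, so signed overflow cannot occur.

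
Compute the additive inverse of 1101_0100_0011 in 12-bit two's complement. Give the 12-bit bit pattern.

001010111101

Invert: 001010111100. Add 1: 001010111101.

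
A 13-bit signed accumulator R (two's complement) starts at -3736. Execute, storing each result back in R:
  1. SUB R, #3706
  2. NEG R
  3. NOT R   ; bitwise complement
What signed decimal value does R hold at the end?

749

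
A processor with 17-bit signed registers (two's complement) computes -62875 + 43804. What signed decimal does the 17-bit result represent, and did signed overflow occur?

-62875 → 10000101001100101
43804 → 01010101100011100
  10000101001100101
+ 01010101100011100
= 11011010110000001
Result 11011010110000001: MSB = 1 → 112001 − 131072 = -19071.
Addends have opposite signs, so signed overflow cannot occur.

-19071; no overflow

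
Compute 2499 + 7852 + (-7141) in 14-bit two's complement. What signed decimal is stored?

3210

2499 + 7852 = 10351 → wraps to -6033 (10100001101111)
-6033 + (-7141) = -13174 → wraps to 3210 (00110010001010)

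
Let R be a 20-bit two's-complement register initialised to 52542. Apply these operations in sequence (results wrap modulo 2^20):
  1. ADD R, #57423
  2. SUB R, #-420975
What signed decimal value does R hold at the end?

Start: R = 52542 = 00001100110100111110.
R = 52542 + 57423 = 109965 = 00011010110110001101
R = 109965 − (-420975) = 530940; wraps to -517636 = 10000001100111111100

-517636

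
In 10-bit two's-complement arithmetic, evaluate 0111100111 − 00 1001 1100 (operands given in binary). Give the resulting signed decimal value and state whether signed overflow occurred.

0111100111 = 487 (signed)
00 1001 1100 → 0010011100 = 156 (signed)
Subtract via negate-and-add: invert 0010011100 + 1 = 1101100100 (i.e. -156).
  0111100111
+ 1101100100
= 0101001011  (discard carry-out 1)
Result 0101001011: MSB = 0 → value 331.
Addends (after negating the subtrahend) have opposite signs, so signed overflow cannot occur.

331; no overflow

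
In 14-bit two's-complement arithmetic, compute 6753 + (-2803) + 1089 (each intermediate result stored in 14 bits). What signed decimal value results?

5039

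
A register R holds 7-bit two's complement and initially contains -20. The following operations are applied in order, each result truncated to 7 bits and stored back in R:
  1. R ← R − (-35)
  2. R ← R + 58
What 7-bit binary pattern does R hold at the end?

Start: R = -20 = 1101100.
R = -20 − (-35) = 15 = 0001111
R = 15 + 58 = 73; wraps to -55 = 1001001

1001001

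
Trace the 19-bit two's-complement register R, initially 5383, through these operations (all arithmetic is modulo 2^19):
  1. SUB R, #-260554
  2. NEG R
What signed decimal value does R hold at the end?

Start: R = 5383 = 0000001010100000111.
R = 5383 − (-260554) = 265937; wraps to -258351 = 1000000111011010001
R = −(-258351) = 258351 = 0111111000100101111

258351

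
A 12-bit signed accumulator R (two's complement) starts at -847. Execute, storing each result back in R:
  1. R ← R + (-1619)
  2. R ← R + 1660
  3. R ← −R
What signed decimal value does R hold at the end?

806

Start: R = -847 = 110010110001.
R = -847 + (-1619) = -2466; wraps to 1630 = 011001011110
R = 1630 + 1660 = 3290; wraps to -806 = 110011011010
R = −(-806) = 806 = 001100100110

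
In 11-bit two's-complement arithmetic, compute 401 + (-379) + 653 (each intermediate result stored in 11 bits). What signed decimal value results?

401 + (-379) = 22 (00000010110)
22 + 653 = 675 (01010100011)

675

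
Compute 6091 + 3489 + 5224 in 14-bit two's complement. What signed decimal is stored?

-1580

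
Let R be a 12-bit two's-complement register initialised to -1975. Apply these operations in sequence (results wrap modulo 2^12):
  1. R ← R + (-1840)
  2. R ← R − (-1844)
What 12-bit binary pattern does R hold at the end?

Start: R = -1975 = 100001001001.
R = -1975 + (-1840) = -3815; wraps to 281 = 000100011001
R = 281 − (-1844) = 2125; wraps to -1971 = 100001001101

100001001101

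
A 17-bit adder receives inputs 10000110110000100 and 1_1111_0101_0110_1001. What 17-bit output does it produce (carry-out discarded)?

  10000110110000100
+ 11111010101101001
= 10000001011101101  (discard carry-out 1)

10000001011101101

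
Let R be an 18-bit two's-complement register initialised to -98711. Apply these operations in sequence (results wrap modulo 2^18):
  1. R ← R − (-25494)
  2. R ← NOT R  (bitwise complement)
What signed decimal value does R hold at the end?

Start: R = -98711 = 100111111001101001.
R = -98711 − (-25494) = -73217 = 101110000111111111
R = NOT 101110000111111111 = 010001111000000000 = 73216

73216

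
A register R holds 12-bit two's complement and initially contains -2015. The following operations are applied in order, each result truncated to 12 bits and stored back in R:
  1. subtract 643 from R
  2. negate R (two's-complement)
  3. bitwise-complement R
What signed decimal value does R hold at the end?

1437

Start: R = -2015 = 100000100001.
R = -2015 − 643 = -2658; wraps to 1438 = 010110011110
R = −(1438) = -1438 = 101001100010
R = NOT 101001100010 = 010110011101 = 1437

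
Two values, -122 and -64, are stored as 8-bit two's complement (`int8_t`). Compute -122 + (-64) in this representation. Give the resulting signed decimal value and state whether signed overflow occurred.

70; overflow

-122 → 10000110
-64 → 11000000
  10000110
+ 11000000
= 01000110  (discard carry-out 1)
Result 01000110: MSB = 0 → value 70.
Both addends are negative but the stored result is non-negative: signed overflow. The true value -122 + (-64) = -186 lies outside [-128, 127].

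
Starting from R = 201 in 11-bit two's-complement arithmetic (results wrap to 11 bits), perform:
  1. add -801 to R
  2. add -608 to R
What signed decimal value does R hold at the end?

840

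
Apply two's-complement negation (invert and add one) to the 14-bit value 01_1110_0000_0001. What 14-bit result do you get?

10000111111111

Invert: 10000111111110. Add 1: 10000111111111.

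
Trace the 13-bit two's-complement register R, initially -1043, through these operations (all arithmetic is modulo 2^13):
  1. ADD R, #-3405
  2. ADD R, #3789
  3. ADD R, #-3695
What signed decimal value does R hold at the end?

Start: R = -1043 = 1101111101101.
R = -1043 + (-3405) = -4448; wraps to 3744 = 0111010100000
R = 3744 + 3789 = 7533; wraps to -659 = 1110101101101
R = -659 + (-3695) = -4354; wraps to 3838 = 0111011111110

3838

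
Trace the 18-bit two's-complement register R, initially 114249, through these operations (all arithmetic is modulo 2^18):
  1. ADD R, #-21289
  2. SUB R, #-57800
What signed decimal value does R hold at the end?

Start: R = 114249 = 011011111001001001.
R = 114249 + (-21289) = 92960 = 010110101100100000
R = 92960 − (-57800) = 150760; wraps to -111384 = 100100110011101000

-111384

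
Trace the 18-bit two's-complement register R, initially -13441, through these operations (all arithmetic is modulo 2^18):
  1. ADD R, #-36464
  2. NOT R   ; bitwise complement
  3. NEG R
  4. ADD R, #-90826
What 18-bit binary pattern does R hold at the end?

011101101001000110

Start: R = -13441 = 111100101101111111.
R = -13441 + (-36464) = -49905 = 110011110100001111
R = NOT 110011110100001111 = 001100001011110000 = 49904
R = −(49904) = -49904 = 110011110100010000
R = -49904 + (-90826) = -140730; wraps to 121414 = 011101101001000110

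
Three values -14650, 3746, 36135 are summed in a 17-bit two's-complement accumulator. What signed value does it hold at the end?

25231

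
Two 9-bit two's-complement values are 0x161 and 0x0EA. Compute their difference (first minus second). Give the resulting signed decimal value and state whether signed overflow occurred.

119; overflow

0x161 = 101100001 = -159 (signed)
0x0EA = 011101010 = 234 (signed)
Subtract via negate-and-add: invert 011101010 + 1 = 100010110 (i.e. -234).
  101100001
+ 100010110
= 001110111  (discard carry-out 1)
Result 001110111: MSB = 0 → value 119.
Both addends (after negating the subtrahend) are negative but the stored result is non-negative: signed overflow. The true value -159 − 234 = -393 lies outside [-256, 255].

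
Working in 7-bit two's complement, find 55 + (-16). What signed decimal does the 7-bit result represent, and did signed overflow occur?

39; no overflow

55 → 0110111
-16 → 1110000
  0110111
+ 1110000
= 0100111  (discard carry-out 1)
Result 0100111: MSB = 0 → value 39.
Addends have opposite signs, so signed overflow cannot occur.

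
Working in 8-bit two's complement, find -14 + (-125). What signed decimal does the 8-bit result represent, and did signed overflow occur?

-14 → 11110010
-125 → 10000011
  11110010
+ 10000011
= 01110101  (discard carry-out 1)
Result 01110101: MSB = 0 → value 117.
Both addends are negative but the stored result is non-negative: signed overflow. The true value -14 + (-125) = -139 lies outside [-128, 127].

117; overflow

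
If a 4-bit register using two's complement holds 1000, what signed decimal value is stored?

MSB is 1, so the value is negative.
Invert: 0111. Add 1: 1000 = 8. So the value is −8.

-8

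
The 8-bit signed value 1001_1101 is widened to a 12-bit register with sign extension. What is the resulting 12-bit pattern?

111110011101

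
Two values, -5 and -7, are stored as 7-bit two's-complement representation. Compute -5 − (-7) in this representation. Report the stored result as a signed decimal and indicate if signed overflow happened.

-5 → 1111011
-7 → 1111001
Subtract via negate-and-add: invert 1111001 + 1 = 0000111 (i.e. 7).
  1111011
+ 0000111
= 0000010  (discard carry-out 1)
Result 0000010: MSB = 0 → value 2.
Addends (after negating the subtrahend) have opposite signs, so signed overflow cannot occur.

2; no overflow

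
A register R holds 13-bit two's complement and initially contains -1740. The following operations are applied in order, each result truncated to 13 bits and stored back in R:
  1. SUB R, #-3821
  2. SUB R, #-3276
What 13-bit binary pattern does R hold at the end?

Start: R = -1740 = 1100100110100.
R = -1740 − (-3821) = 2081 = 0100000100001
R = 2081 − (-3276) = 5357; wraps to -2835 = 1010011101101

1010011101101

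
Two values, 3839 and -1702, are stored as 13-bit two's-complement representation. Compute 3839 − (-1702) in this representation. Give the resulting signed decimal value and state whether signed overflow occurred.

-2651; overflow

3839 → 0111011111111
-1702 → 1100101011010
Subtract via negate-and-add: invert 1100101011010 + 1 = 0011010100110 (i.e. 1702).
  0111011111111
+ 0011010100110
= 1010110100101
Result 1010110100101: MSB = 1 → 5541 − 8192 = -2651.
Both addends (after negating the subtrahend) are non-negative but the stored result is negative: signed overflow. The true value 3839 − (-1702) = 5541 lies outside [-4096, 4095].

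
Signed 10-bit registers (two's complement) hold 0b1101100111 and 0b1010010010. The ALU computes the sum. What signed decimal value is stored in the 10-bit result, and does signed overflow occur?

0b1101100111 → 1101100111 = -153 (signed)
0b1010010010 → 1010010010 = -366 (signed)
  1101100111
+ 1010010010
= 0111111001  (discard carry-out 1)
Result 0111111001: MSB = 0 → value 505.
Both addends are negative but the stored result is non-negative: signed overflow. The true value -153 + (-366) = -519 lies outside [-512, 511].

505; overflow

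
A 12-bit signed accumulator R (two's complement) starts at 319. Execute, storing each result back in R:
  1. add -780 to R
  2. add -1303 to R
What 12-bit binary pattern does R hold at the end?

100100011100

Start: R = 319 = 000100111111.
R = 319 + (-780) = -461 = 111000110011
R = -461 + (-1303) = -1764 = 100100011100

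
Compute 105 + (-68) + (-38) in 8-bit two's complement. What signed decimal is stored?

105 + (-68) = 37 (00100101)
37 + (-38) = -1 (11111111)

-1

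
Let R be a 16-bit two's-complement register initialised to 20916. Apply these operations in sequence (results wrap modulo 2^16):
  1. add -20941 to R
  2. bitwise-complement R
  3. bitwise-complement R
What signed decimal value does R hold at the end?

-25

Start: R = 20916 = 0101000110110100.
R = 20916 + (-20941) = -25 = 1111111111100111
R = NOT 1111111111100111 = 0000000000011000 = 24
R = NOT 0000000000011000 = 1111111111100111 = -25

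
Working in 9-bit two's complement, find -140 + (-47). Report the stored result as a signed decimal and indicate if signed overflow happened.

-140 → 101110100
-47 → 111010001
  101110100
+ 111010001
= 101000101  (discard carry-out 1)
Result 101000101: MSB = 1 → 325 − 512 = -187.
Both addends are negative and so is the stored result: no signed overflow.

-187; no overflow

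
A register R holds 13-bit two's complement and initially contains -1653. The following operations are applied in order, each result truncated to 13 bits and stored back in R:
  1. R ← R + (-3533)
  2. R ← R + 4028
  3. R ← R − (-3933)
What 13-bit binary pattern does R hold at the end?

0101011010111

Start: R = -1653 = 1100110001011.
R = -1653 + (-3533) = -5186; wraps to 3006 = 0101110111110
R = 3006 + 4028 = 7034; wraps to -1158 = 1101101111010
R = -1158 − (-3933) = 2775 = 0101011010111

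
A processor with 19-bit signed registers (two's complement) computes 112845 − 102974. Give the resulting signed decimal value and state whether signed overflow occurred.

9871; no overflow

112845 → 0011011100011001101
102974 → 0011001001000111110
Subtract via negate-and-add: invert 0011001001000111110 + 1 = 1100110110111000010 (i.e. -102974).
  0011011100011001101
+ 1100110110111000010
= 0000010011010001111  (discard carry-out 1)
Result 0000010011010001111: MSB = 0 → value 9871.
Addends (after negating the subtrahend) have opposite signs, so signed overflow cannot occur.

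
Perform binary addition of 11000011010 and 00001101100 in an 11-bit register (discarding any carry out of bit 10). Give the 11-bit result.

11010000110

  11000011010
+ 00001101100
= 11010000110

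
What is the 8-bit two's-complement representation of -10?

11110110

|-10| = 10 = 00001010 in 8 bits.
Invert the bits: 11110101. Add 1: 11110110.
Check: 11110110 reads as 246 − 256 = -10.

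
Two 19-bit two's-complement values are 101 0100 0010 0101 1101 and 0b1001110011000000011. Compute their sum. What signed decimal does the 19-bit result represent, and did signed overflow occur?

101 0100 0010 0101 1101 → 1010100001001011101 = -179619 (signed)
0b1001110011000000011 → 1001110011000000011 = -203261 (signed)
  1010100001001011101
+ 1001110011000000011
= 0100010100001100000  (discard carry-out 1)
Result 0100010100001100000: MSB = 0 → value 141408.
Both addends are negative but the stored result is non-negative: signed overflow. The true value -179619 + (-203261) = -382880 lies outside [-262144, 262143].

141408; overflow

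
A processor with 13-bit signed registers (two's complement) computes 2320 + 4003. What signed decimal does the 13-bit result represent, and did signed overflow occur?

2320 → 0100100010000
4003 → 0111110100011
  0100100010000
+ 0111110100011
= 1100010110011
Result 1100010110011: MSB = 1 → 6323 − 8192 = -1869.
Both addends are non-negative but the stored result is negative: signed overflow. The true value 2320 + 4003 = 6323 lies outside [-4096, 4095].

-1869; overflow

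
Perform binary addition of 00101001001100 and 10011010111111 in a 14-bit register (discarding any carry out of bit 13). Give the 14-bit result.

  00101001001100
+ 10011010111111
= 11000100001011

11000100001011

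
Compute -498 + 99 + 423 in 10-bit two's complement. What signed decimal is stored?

-498 + 99 = -399 (1001110001)
-399 + 423 = 24 (0000011000)

24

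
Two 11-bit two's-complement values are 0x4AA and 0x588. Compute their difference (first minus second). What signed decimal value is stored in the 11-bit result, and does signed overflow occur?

-222; no overflow

0x4AA = 10010101010 = -854 (signed)
0x588 = 10110001000 = -632 (signed)
Subtract via negate-and-add: invert 10110001000 + 1 = 01001111000 (i.e. 632).
  10010101010
+ 01001111000
= 11100100010
Result 11100100010: MSB = 1 → 1826 − 2048 = -222.
Addends (after negating the subtrahend) have opposite signs, so signed overflow cannot occur.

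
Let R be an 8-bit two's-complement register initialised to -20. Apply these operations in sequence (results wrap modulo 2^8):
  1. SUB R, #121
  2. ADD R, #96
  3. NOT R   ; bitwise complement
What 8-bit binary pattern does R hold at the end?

00101100

Start: R = -20 = 11101100.
R = -20 − 121 = -141; wraps to 115 = 01110011
R = 115 + 96 = 211; wraps to -45 = 11010011
R = NOT 11010011 = 00101100 = 44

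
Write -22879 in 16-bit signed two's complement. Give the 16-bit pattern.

|-22879| = 22879 = 0101100101011111 in 16 bits.
Invert the bits: 1010011010100000. Add 1: 1010011010100001.

1010011010100001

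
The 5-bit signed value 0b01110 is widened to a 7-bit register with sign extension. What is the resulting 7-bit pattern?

0001110

MSB of 01110 is 0; replicate it into the new high bits.
00|01110 → 0001110 (still 14).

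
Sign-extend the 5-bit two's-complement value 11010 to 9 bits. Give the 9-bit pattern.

MSB of 11010 is 1; replicate it into the new high bits.
1111|11010 → 111111010 (still -6).

111111010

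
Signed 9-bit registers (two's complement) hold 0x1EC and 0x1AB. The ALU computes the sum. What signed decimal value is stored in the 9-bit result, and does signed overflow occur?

-105; no overflow

0x1EC = 111101100 = -20 (signed)
0x1AB = 110101011 = -85 (signed)
  111101100
+ 110101011
= 110010111  (discard carry-out 1)
Result 110010111: MSB = 1 → 407 − 512 = -105.
Both addends are negative and so is the stored result: no signed overflow.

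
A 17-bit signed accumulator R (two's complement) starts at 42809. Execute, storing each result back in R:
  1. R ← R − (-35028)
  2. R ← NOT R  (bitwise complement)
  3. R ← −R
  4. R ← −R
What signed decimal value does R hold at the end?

53234

Start: R = 42809 = 01010011100111001.
R = 42809 − (-35028) = 77837; wraps to -53235 = 10011000000001101
R = NOT 10011000000001101 = 01100111111110010 = 53234
R = −(53234) = -53234 = 10011000000001110
R = −(-53234) = 53234 = 01100111111110010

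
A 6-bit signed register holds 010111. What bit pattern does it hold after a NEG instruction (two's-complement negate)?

101001

Invert: 101000. Add 1: 101001.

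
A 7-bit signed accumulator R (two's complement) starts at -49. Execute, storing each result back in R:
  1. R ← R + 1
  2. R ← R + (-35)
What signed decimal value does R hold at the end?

Start: R = -49 = 1001111.
R = -49 + 1 = -48 = 1010000
R = -48 + (-35) = -83; wraps to 45 = 0101101

45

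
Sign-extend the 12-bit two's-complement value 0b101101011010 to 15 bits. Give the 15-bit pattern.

111101101011010

MSB of 101101011010 is 1; replicate it into the new high bits.
111|101101011010 → 111101101011010 (still -1190).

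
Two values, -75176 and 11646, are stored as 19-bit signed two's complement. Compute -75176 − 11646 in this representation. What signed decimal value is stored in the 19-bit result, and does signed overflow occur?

-86822; no overflow

-75176 → 1101101101001011000
11646 → 0000010110101111110
Subtract via negate-and-add: invert 0000010110101111110 + 1 = 1111101001010000010 (i.e. -11646).
  1101101101001011000
+ 1111101001010000010
= 1101010110011011010  (discard carry-out 1)
Result 1101010110011011010: MSB = 1 → 437466 − 524288 = -86822.
Both addends (after negating the subtrahend) are negative and so is the stored result: no signed overflow.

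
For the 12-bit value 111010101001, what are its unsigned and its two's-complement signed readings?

unsigned = 3753, signed = -343

Unsigned: 111010101001 = 3753.
Signed: MSB=1 → 3753 − 4096 = -343.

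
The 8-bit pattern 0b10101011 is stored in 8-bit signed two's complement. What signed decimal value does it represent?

-85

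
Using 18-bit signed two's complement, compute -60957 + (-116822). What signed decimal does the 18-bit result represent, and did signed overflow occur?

-60957 → 110001000111100011
-116822 → 100011011110101010
  110001000111100011
+ 100011011110101010
= 010100100110001101  (discard carry-out 1)
Result 010100100110001101: MSB = 0 → value 84365.
Both addends are negative but the stored result is non-negative: signed overflow. The true value -60957 + (-116822) = -177779 lies outside [-131072, 131071].

84365; overflow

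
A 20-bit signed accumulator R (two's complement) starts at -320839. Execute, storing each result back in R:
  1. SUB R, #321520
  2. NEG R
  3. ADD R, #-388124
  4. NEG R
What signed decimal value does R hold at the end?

-254235

Start: R = -320839 = 10110001101010111001.
R = -320839 − 321520 = -642359; wraps to 406217 = 01100011001011001001
R = −(406217) = -406217 = 10011100110100110111
R = -406217 + (-388124) = -794341; wraps to 254235 = 00111110000100011011
R = −(254235) = -254235 = 11000001111011100101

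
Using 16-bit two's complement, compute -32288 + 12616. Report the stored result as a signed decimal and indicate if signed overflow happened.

-19672; no overflow

-32288 → 1000000111100000
12616 → 0011000101001000
  1000000111100000
+ 0011000101001000
= 1011001100101000
Result 1011001100101000: MSB = 1 → 45864 − 65536 = -19672.
Addends have opposite signs, so signed overflow cannot occur.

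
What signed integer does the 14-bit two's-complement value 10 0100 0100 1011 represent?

-7093

MSB is 1, so the value is negative.
Invert: 01101110110100. Add 1: 01101110110101 = 7093. So the value is −7093.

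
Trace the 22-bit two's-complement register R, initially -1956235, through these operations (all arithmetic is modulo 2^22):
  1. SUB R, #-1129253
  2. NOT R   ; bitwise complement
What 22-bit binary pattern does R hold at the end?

Start: R = -1956235 = 1000100010011001110101.
R = -1956235 − (-1129253) = -826982 = 1100110110000110011010
R = NOT 1100110110000110011010 = 0011001001111001100101 = 826981

0011001001111001100101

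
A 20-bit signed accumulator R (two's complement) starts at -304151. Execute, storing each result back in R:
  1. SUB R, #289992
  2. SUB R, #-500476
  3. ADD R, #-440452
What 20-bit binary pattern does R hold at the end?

01111101100110011001

Start: R = -304151 = 10110101101111101001.
R = -304151 − 289992 = -594143; wraps to 454433 = 01101110111100100001
R = 454433 − (-500476) = 954909; wraps to -93667 = 11101001001000011101
R = -93667 + (-440452) = -534119; wraps to 514457 = 01111101100110011001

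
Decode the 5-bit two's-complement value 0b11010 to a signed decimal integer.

-6

MSB is 1, so the value is negative.
Unsigned reading: 26. Subtract 2^5 = 32: 26 − 32 = -6.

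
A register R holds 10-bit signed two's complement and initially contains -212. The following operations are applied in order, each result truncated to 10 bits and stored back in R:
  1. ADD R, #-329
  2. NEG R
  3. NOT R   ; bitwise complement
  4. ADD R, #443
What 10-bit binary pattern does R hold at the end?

1110011101

Start: R = -212 = 1100101100.
R = -212 + (-329) = -541; wraps to 483 = 0111100011
R = −(483) = -483 = 1000011101
R = NOT 1000011101 = 0111100010 = 482
R = 482 + 443 = 925; wraps to -99 = 1110011101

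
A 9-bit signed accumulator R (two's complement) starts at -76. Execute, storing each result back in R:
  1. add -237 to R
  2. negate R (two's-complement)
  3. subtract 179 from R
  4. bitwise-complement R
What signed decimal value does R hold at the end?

-135

Start: R = -76 = 110110100.
R = -76 + (-237) = -313; wraps to 199 = 011000111
R = −(199) = -199 = 100111001
R = -199 − 179 = -378; wraps to 134 = 010000110
R = NOT 010000110 = 101111001 = -135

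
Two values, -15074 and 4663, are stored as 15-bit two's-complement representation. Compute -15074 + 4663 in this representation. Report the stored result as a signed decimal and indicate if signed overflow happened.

-15074 → 100010100011110
4663 → 001001000110111
  100010100011110
+ 001001000110111
= 101011101010101
Result 101011101010101: MSB = 1 → 22357 − 32768 = -10411.
Addends have opposite signs, so signed overflow cannot occur.

-10411; no overflow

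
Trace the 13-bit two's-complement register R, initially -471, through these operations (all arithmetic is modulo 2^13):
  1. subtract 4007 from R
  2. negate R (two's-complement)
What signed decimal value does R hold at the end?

Start: R = -471 = 1111000101001.
R = -471 − 4007 = -4478; wraps to 3714 = 0111010000010
R = −(3714) = -3714 = 1000101111110

-3714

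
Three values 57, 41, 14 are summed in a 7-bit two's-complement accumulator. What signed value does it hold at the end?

-16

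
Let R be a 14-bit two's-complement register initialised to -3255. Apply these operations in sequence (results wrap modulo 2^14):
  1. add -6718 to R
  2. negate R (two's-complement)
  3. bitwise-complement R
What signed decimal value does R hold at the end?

6410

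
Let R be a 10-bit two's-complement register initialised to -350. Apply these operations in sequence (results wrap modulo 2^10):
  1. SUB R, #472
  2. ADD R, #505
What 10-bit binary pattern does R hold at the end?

1011000011

Start: R = -350 = 1010100010.
R = -350 − 472 = -822; wraps to 202 = 0011001010
R = 202 + 505 = 707; wraps to -317 = 1011000011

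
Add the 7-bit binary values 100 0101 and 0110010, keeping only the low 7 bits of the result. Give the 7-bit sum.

1110111

  1000101
+ 0110010
= 1110111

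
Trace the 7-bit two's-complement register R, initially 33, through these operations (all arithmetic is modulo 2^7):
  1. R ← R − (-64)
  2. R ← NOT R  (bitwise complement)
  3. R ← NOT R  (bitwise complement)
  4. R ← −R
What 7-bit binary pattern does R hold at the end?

Start: R = 33 = 0100001.
R = 33 − (-64) = 97; wraps to -31 = 1100001
R = NOT 1100001 = 0011110 = 30
R = NOT 0011110 = 1100001 = -31
R = −(-31) = 31 = 0011111

0011111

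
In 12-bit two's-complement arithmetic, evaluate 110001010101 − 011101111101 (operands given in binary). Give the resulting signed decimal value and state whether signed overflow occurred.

110001010101 = -939 (signed)
011101111101 = 1917 (signed)
Subtract via negate-and-add: invert 011101111101 + 1 = 100010000011 (i.e. -1917).
  110001010101
+ 100010000011
= 010011011000  (discard carry-out 1)
Result 010011011000: MSB = 0 → value 1240.
Both addends (after negating the subtrahend) are negative but the stored result is non-negative: signed overflow. The true value -939 − 1917 = -2856 lies outside [-2048, 2047].

1240; overflow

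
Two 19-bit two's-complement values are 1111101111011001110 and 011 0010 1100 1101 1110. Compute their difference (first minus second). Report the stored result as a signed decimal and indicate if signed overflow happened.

1111101111011001110 = -8498 (signed)
011 0010 1100 1101 1110 → 0110010110011011110 = 208094 (signed)
Subtract via negate-and-add: invert 0110010110011011110 + 1 = 1001101001100100010 (i.e. -208094).
  1111101111011001110
+ 1001101001100100010
= 1001011000111110000  (discard carry-out 1)
Result 1001011000111110000: MSB = 1 → 307696 − 524288 = -216592.
Both addends (after negating the subtrahend) are negative and so is the stored result: no signed overflow.

-216592; no overflow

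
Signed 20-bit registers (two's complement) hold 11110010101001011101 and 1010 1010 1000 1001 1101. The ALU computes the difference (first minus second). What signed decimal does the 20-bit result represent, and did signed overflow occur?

295360; no overflow

11110010101001011101 = -54691 (signed)
1010 1010 1000 1001 1101 → 10101010100010011101 = -350051 (signed)
Subtract via negate-and-add: invert 10101010100010011101 + 1 = 01010101011101100011 (i.e. 350051).
  11110010101001011101
+ 01010101011101100011
= 01001000000111000000  (discard carry-out 1)
Result 01001000000111000000: MSB = 0 → value 295360.
Addends (after negating the subtrahend) have opposite signs, so signed overflow cannot occur.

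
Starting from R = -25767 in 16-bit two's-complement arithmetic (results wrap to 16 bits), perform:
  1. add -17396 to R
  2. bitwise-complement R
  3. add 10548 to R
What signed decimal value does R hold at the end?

-11826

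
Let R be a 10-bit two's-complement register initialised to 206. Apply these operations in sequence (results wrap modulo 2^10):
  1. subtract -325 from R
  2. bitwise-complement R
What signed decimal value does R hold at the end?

492

Start: R = 206 = 0011001110.
R = 206 − (-325) = 531; wraps to -493 = 1000010011
R = NOT 1000010011 = 0111101100 = 492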